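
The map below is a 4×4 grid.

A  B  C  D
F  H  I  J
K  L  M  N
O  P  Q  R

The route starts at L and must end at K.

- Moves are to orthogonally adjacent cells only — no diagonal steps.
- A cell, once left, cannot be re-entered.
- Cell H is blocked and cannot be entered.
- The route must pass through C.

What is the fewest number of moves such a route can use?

7

Any route passes through C somewhere between L and K. Summing Manhattan distances along the two legs (L → C → K) gives a lower bound of 3 + 4 = 7 moves.
A route of 7 moves achieves this: L → M → I → C → B → A → F → K.
Since 7 matches the lower bound, it is optimal.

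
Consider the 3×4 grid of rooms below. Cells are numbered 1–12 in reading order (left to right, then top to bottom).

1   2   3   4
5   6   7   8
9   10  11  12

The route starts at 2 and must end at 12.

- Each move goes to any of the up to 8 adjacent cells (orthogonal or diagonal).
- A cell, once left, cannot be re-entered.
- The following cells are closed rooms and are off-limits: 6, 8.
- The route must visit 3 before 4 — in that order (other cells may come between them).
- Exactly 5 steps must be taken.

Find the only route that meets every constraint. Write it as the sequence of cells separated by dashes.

The waypoints must appear in the order 3, 4, with no cell reused.
Route from 2: right 2 to 4, down-left 1 to 7, down 1 to 11, right 1 to 12 — 5 moves in all.
Check: order respected (3 at step 1, 4 at step 2); 5 moves as required.

2 - 3 - 4 - 7 - 11 - 12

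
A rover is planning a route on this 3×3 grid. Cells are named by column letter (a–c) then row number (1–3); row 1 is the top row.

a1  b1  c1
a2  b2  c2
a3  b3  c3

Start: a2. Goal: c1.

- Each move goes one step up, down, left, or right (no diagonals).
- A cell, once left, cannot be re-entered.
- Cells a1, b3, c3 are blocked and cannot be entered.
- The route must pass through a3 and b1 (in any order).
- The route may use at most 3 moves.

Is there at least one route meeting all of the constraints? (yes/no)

a3 must be visited but has only one open neighbour (a2), and it is neither the start nor the goal — the route would have to enter and leave through a2, re-entering it.

no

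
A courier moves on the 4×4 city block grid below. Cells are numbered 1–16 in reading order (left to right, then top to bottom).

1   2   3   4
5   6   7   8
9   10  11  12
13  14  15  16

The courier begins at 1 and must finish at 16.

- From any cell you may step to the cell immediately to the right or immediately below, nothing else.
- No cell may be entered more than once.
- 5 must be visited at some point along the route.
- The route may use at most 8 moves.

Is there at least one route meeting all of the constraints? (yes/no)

yes

One route that works: 1 → 5 → 9 → 13 → 14 → 15 → 16.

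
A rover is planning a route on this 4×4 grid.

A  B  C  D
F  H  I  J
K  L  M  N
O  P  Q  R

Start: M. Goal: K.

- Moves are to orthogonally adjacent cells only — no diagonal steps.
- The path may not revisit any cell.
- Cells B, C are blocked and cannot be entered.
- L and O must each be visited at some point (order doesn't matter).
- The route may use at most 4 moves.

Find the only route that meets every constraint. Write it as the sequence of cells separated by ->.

Any route must reach L and O and still end at K within 4 moves, so the order of the required stops is forced.
Route from M: left to L, down to P, left to O, up to K — 4 moves in all.
Check: all required cells visited; 4 ≤ 4 moves.

M -> L -> P -> O -> K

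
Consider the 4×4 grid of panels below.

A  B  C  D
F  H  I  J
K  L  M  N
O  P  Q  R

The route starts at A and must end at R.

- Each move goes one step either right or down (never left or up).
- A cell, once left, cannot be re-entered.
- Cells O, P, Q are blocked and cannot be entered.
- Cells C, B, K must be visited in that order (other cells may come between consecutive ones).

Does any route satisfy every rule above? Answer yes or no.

B lies to the left of C, so going from C to B would need a leftward move — but moves only go right/down, so C cannot be visited before B.

no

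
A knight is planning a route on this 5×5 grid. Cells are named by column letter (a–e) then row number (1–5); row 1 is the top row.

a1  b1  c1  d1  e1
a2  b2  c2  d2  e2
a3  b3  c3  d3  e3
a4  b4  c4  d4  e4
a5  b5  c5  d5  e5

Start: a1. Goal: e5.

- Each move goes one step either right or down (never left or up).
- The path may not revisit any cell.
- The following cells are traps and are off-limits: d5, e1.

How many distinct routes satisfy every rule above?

A right/down-only route from a1 to e5 makes exactly 4 down-moves and 4 right-moves in some order.
With no other constraints that would be C(8,4) = 70 routes.
Subtract routes through each blocked cell (inclusion–exclusion for overlaps): − through e1: 1 − through d5: 35 → 34.
That gives 34 routes.

34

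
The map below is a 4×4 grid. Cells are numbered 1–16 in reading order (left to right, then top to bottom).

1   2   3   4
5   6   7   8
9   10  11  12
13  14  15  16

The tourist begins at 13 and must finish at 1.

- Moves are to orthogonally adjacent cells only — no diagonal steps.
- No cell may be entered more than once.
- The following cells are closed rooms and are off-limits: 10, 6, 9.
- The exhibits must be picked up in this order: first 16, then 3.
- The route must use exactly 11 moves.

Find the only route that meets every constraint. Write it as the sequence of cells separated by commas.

13, 14, 15, 16, 12, 11, 7, 8, 4, 3, 2, 1

The waypoints must appear in the order 16, 3, with no cell reused.
Route from 13: 3× right (reaching 16), up to 12, left to 11, up to 7, right to 8, up to 4, 3× left (reaching 1) — 11 moves in all.
Check: order respected (16 at step 3, 3 at step 9); 11 moves as required.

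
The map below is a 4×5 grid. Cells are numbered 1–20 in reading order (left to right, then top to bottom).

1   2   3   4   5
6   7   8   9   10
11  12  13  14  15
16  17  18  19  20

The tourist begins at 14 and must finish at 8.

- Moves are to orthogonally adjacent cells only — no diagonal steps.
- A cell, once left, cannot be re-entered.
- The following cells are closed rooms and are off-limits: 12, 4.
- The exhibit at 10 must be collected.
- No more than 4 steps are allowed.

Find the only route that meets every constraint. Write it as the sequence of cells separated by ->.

14 -> 15 -> 10 -> 9 -> 8

The budget equals the shortest possible length, so every move has to be on a shortest route through the required cells.
Route from 14: right 1 to 15, up 1 to 10, left 2 to 8 — 4 moves in all.
Check: all required cells visited; 4 ≤ 4 moves.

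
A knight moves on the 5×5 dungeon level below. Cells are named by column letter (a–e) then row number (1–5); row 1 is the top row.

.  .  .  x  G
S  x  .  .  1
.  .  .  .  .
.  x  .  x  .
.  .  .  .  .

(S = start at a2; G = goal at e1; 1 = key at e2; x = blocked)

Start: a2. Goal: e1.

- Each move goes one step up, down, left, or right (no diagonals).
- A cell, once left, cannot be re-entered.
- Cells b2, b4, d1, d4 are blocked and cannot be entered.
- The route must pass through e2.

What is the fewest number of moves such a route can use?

7

Any route passes through e2 somewhere between a2 and e1. Summing Manhattan distances along the two legs (a2 → e2 → e1) gives a lower bound of 4 + 1 = 5 moves.
That bound ignores the blocked cells. Measuring each leg by the fewest moves that actually steer around them (a2→e2: 6; e2→e1: 1) raises the lower bound to 7.
A route of 7 moves exists: a2 → a1 → b1 → c1 → c2 → d2 → e2 → e1.
Since 7 matches that lower bound, it is optimal.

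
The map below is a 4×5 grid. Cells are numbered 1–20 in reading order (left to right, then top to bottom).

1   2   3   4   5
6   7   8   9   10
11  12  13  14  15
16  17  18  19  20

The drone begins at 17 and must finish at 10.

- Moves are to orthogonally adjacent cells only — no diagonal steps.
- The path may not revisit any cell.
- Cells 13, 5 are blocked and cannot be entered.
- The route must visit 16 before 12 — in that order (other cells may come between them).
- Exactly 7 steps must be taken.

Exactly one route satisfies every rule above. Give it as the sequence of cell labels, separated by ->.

17 -> 16 -> 11 -> 12 -> 7 -> 8 -> 9 -> 10

The waypoints must appear in the order 16, 12, with no cell reused.
Route from 17: left to 16, up to 11, right to 12, up to 7, 3× right (reaching 10) — 7 moves in all.
Check: order respected (16 at step 1, 12 at step 3); 7 moves as required.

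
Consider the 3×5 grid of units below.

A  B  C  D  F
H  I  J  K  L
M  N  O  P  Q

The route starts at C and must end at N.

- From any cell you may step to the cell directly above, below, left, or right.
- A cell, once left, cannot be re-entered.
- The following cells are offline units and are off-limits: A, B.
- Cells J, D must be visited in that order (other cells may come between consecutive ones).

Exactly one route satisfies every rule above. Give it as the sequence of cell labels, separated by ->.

The waypoints must appear in the order J, D, with no cell reused.
Route from C: down 1 to J, right 1 to K, up 1 to D, right 1 to F, down 2 to Q, left 3 to N — 9 moves in all.
Check: order respected (J at step 1, D at step 3).

C -> J -> K -> D -> F -> L -> Q -> P -> O -> N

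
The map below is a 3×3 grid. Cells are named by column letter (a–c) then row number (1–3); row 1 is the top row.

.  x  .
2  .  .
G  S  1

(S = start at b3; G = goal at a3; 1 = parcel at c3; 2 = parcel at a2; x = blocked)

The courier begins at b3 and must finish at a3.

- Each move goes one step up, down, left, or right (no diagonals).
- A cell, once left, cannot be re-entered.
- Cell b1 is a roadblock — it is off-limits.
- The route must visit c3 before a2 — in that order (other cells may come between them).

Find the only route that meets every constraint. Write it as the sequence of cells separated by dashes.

b3 - c3 - c2 - b2 - a2 - a3

The waypoints must appear in the order c3, a2, with no cell reused.
Route from b3: right to c3, up to c2, 2× left (reaching a2), down to a3 — 5 moves in all.
Check: order respected (1 at step 1, 2 at step 4).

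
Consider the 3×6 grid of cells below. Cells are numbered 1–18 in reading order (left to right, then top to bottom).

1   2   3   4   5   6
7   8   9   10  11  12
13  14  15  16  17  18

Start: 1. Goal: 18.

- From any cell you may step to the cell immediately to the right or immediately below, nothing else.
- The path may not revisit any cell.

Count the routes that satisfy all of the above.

21

A right/down-only route from 1 to 18 makes exactly 2 down-moves and 5 right-moves in some order.
With no other constraints that would be C(7,2) = 21 routes.
That gives 21 routes.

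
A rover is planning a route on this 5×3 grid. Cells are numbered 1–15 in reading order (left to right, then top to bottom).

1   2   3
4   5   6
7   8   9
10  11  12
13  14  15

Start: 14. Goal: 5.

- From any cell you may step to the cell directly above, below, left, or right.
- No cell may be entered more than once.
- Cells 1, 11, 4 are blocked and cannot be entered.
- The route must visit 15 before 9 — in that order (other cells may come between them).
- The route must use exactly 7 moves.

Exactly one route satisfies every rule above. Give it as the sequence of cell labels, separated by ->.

14 -> 15 -> 12 -> 9 -> 6 -> 3 -> 2 -> 5

The waypoints must appear in the order 15, 9, with no cell reused.
Route from 14: right to 15, 4× up (reaching 3), left to 2, down to 5 — 7 moves in all.
Check: order respected (15 at step 1, 9 at step 3); 7 moves as required.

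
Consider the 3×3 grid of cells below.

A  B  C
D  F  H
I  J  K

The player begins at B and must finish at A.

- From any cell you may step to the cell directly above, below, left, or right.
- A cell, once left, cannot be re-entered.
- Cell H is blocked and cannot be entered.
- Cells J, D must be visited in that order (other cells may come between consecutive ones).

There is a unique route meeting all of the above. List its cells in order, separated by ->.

B -> F -> J -> I -> D -> A

The waypoints must appear in the order J, D, with no cell reused.
Route from B: down 2 to J, left 1 to I, up 2 to A — 5 moves in all.
Check: order respected (J at step 2, D at step 4).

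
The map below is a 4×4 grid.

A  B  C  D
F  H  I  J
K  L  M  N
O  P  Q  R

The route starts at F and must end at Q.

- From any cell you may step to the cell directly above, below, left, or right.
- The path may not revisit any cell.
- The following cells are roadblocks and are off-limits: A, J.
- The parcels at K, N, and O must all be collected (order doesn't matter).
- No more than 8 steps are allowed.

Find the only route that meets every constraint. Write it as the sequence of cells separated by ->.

F -> K -> O -> P -> L -> M -> N -> R -> Q

Any route must reach K, N, and O and still end at Q within 8 moves, so the order of the required stops is forced.
Route from F: 2× down (reaching O), right to P, up to L, 2× right (reaching N), down to R, left to Q — 8 moves in all.
Check: all required cells visited; 8 ≤ 8 moves.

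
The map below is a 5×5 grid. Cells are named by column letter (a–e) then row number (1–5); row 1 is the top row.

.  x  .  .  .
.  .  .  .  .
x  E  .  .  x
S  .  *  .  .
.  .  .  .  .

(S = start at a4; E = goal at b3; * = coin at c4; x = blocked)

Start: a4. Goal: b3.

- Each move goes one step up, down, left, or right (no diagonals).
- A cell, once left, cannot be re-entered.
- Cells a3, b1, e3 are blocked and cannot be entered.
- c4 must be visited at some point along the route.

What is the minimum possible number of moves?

Any route passes through c4 somewhere between a4 and b3. Summing Manhattan distances along the two legs (a4 → c4 → b3) gives a lower bound of 2 + 2 = 4 moves.
A route of 4 moves achieves this: a4 → b4 → c4 → c3 → b3.
Since 4 matches the lower bound, it is optimal.

4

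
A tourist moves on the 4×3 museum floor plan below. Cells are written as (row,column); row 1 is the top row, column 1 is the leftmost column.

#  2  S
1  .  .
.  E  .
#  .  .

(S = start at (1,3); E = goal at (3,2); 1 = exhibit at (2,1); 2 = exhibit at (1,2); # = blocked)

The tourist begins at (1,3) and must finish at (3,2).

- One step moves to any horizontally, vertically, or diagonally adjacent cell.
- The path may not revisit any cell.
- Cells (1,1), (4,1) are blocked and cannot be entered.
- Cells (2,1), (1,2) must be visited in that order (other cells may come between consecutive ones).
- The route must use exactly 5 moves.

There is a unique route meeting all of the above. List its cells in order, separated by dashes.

(1,3) - (2,2) - (2,1) - (1,2) - (2,3) - (3,2)

The waypoints must appear in the order (2,1), (1,2), with no cell reused.
Route from (1,3): down-left 1 to (2,2), left 1 to (2,1), up-right 1 to (1,2), down-right 1 to (2,3), down-left 1 to (3,2) — 5 moves in all.
Check: order respected (1 at step 2, 2 at step 3); 5 moves as required.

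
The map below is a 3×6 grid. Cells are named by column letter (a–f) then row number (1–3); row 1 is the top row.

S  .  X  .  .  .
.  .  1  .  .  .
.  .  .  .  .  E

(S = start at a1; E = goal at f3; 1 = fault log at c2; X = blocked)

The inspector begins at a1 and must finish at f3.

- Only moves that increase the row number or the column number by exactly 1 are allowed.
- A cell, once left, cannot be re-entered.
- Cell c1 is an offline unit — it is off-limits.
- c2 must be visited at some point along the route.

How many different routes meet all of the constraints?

8

A right/down-only route from a1 to f3 makes exactly 2 down-moves and 5 right-moves in some order.
With no other constraints that would be C(7,2) = 21 routes.
Split at c2 and multiply the segment counts (each segment already excludes blocked cells): a1→c2: 2; c2→f3: 4; product = 8.
That gives 8 routes.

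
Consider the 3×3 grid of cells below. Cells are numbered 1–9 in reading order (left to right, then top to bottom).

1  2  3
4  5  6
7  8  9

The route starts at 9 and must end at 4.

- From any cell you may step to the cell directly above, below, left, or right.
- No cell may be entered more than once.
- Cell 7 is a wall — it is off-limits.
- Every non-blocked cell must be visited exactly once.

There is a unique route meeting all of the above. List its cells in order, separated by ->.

Need to visit all 8 open cells exactly once, starting at 9 and ending at 4.
Cell 1 has only two open neighbours (4 and 2), so the path must pass straight through it: one of those is the cell it's entered from and the other is where it exits.
Route from 9: left 1 to 8, up 1 to 5, right 1 to 6, up 1 to 3, left 2 to 1, down 1 to 4 — 7 moves in all.
Check: all 8 open cells covered.

9 -> 8 -> 5 -> 6 -> 3 -> 2 -> 1 -> 4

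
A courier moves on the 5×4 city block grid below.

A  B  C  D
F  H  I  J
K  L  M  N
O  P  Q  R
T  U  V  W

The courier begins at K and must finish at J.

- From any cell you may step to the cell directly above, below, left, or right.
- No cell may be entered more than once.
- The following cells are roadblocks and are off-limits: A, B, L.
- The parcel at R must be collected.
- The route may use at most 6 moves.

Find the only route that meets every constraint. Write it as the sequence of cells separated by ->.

The 6-move cap with required stops at R leaves no slack for detours.
Route from K: down 1 to O, right 3 to R, up 2 to J — 6 moves in all.
Check: all required cells visited; 6 ≤ 6 moves.

K -> O -> P -> Q -> R -> N -> J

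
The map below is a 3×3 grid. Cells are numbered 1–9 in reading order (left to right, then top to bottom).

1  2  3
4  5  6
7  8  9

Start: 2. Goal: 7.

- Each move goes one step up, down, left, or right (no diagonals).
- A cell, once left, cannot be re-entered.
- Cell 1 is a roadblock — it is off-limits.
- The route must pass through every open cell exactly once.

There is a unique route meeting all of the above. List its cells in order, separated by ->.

2 -> 3 -> 6 -> 9 -> 8 -> 5 -> 4 -> 7

Need to visit all 8 open cells exactly once, starting at 2 and ending at 7.
Cell 9 has only two open neighbours (6 and 8), so the path must pass straight through it: one of those is the cell it's entered from and the other is where it exits.
Route from 2: right to 3, 2× down (reaching 9), left to 8, up to 5, left to 4, down to 7 — 7 moves in all.
Check: all 8 open cells covered.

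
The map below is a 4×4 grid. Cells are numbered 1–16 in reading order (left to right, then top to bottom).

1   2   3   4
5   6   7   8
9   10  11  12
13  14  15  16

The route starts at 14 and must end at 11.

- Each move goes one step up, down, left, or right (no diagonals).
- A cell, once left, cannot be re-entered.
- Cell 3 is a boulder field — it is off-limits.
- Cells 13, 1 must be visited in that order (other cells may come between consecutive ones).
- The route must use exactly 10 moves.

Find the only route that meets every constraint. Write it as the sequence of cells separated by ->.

The waypoints must appear in the order 13, 1, with no cell reused.
Route from 14: left to 13, 3× up (reaching 1), right to 2, down to 6, 2× right (reaching 8), down to 12, left to 11 — 10 moves in all.
Check: order respected (13 at step 1, 1 at step 4); 10 moves as required.

14 -> 13 -> 9 -> 5 -> 1 -> 2 -> 6 -> 7 -> 8 -> 12 -> 11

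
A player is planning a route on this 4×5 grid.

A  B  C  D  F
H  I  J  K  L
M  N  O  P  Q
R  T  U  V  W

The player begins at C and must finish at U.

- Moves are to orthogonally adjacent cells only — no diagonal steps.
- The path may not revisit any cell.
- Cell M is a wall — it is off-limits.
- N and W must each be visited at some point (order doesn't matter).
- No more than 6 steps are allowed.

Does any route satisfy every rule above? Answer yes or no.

no

Even ignoring the no-revisit rule, getting from C to U, taking the cheapest ordering C → N → W → U needs at least 3 + 4 + 2 = 9 moves (Manhattan distance per leg), which exceeds the 6-move limit.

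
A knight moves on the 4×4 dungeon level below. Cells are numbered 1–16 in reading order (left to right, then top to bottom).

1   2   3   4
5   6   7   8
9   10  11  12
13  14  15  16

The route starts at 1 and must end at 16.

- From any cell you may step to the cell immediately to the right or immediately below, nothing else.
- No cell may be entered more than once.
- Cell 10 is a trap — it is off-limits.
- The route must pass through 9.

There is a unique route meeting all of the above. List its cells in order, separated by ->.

1 -> 5 -> 9 -> 13 -> 14 -> 15 -> 16

Moves only go right or down, so the column and row indices never decrease.
Route from 1: down 3 to 13, right 3 to 16 — 6 moves in all.
Check: all required cells visited.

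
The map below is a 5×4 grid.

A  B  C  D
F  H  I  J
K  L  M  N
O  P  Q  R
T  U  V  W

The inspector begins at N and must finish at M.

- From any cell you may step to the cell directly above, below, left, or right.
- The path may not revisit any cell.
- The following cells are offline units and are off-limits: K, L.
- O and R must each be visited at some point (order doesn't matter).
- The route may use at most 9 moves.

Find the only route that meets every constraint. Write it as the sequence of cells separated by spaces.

The budget equals the shortest possible length, so every move has to be on a shortest route through the required cells.
Route from N: 2× down (reaching W), 3× left (reaching T), up to O, 2× right (reaching Q), up to M — 9 moves in all.
Check: all required cells visited; 9 ≤ 9 moves.

N R W V U T O P Q M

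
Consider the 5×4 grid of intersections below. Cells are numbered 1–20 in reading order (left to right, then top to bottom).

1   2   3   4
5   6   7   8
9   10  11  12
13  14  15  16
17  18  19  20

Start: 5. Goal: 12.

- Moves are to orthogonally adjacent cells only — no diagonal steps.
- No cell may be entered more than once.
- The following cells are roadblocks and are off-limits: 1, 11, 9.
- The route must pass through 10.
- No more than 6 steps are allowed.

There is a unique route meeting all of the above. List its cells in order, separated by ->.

5 -> 6 -> 10 -> 14 -> 15 -> 16 -> 12

The budget equals the shortest possible length, so every move has to be on a shortest route through the required cells.
Route from 5: right 1 to 6, down 2 to 14, right 2 to 16, up 1 to 12 — 6 moves in all.
Check: all required cells visited; 6 ≤ 6 moves.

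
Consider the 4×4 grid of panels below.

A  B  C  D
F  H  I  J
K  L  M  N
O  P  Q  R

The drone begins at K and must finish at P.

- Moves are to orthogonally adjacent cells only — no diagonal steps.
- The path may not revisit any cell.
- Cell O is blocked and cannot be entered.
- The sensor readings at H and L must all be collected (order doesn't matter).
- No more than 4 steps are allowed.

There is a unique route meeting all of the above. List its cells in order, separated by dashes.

The budget equals the shortest possible length, so every move has to be on a shortest route through the required cells.
Route from K: up 1 to F, right 1 to H, down 2 to P — 4 moves in all.
Check: all required cells visited; 4 ≤ 4 moves.

K - F - H - L - P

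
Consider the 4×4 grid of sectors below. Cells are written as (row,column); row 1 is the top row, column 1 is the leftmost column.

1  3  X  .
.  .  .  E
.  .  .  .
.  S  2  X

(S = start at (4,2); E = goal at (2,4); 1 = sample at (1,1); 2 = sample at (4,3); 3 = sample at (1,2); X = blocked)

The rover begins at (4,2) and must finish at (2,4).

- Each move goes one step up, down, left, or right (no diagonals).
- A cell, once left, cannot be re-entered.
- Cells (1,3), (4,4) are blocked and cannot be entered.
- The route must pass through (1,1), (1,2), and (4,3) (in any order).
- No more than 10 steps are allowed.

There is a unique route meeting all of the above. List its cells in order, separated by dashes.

(4,2) - (4,3) - (3,3) - (3,2) - (3,1) - (2,1) - (1,1) - (1,2) - (2,2) - (2,3) - (2,4)

Any route must reach (1,1), (1,2), and (4,3) and still end at (2,4) within 10 moves, so the order of the required stops is forced.
Route from (4,2): right to (4,3), up to (3,3), 2× left (reaching (3,1)), 2× up (reaching (1,1)), right to (1,2), down to (2,2), 2× right (reaching (2,4)) — 10 moves in all.
Check: all required cells visited; 10 ≤ 10 moves.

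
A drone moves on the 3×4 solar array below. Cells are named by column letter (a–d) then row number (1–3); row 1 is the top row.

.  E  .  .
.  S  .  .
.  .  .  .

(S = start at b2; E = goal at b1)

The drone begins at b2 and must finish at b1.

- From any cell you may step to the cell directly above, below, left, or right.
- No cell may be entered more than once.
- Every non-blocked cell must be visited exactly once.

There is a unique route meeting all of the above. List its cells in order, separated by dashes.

Need to visit all 12 open cells exactly once, starting at b2 and ending at b1.
Cell a1 has only two open neighbours (a2 and b1), so the path must pass straight through it: one of those is the cell it's entered from and the other is where it exits.
Route from b2: right 1 to c2, up 1 to c1, right 1 to d1, down 2 to d3, left 3 to a3, up 2 to a1, right 1 to b1 — 11 moves in all.
Check: all 12 open cells covered.

b2 - c2 - c1 - d1 - d2 - d3 - c3 - b3 - a3 - a2 - a1 - b1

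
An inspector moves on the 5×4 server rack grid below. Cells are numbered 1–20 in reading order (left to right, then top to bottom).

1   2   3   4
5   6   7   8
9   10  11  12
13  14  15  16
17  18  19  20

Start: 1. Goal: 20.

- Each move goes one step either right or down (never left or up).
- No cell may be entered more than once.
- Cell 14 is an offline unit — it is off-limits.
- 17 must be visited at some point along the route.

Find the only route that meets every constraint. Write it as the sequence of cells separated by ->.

1 -> 5 -> 9 -> 13 -> 17 -> 18 -> 19 -> 20

Moves only go right or down, so the column and row indices never decrease.
Route from 1: down 4 to 17, right 3 to 20 — 7 moves in all.
Check: all required cells visited.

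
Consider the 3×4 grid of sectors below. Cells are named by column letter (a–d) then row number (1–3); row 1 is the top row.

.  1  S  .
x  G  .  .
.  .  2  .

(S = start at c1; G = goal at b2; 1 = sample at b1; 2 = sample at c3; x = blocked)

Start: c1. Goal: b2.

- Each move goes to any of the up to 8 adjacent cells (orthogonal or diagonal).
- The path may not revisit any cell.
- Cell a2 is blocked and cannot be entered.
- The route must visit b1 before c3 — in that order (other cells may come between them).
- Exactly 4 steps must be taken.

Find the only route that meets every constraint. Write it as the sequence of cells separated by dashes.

c1 - b1 - c2 - c3 - b2

The waypoints must appear in the order b1, c3, with no cell reused.
Route from c1: left to b1, down-right to c2, down to c3, up-left to b2 — 4 moves in all.
Check: order respected (1 at step 1, 2 at step 3); 4 moves as required.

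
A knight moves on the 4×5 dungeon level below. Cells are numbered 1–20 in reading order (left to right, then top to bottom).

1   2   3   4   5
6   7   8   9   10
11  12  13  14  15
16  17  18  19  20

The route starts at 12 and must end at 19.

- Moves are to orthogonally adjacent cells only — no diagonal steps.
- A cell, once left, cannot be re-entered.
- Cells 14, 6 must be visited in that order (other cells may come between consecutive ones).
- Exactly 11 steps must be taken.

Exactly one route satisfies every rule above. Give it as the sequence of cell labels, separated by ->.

The waypoints must appear in the order 14, 6, with no cell reused.
Route from 12: 2× right (reaching 14), up to 9, 3× left (reaching 6), 2× down (reaching 16), 3× right (reaching 19) — 11 moves in all.
Check: order respected (14 at step 2, 6 at step 6); 11 moves as required.

12 -> 13 -> 14 -> 9 -> 8 -> 7 -> 6 -> 11 -> 16 -> 17 -> 18 -> 19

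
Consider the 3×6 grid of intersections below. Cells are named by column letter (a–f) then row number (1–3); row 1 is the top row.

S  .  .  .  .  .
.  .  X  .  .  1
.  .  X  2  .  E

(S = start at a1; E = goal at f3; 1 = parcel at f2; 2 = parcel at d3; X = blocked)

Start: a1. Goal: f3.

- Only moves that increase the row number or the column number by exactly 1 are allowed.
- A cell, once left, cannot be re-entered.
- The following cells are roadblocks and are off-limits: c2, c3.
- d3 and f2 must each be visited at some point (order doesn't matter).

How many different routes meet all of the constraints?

A right/down-only route from a1 to f3 makes exactly 2 down-moves and 5 right-moves in some order.
With no other constraints that would be C(7,2) = 21 routes.
d3 is below but to the left of f2: going f2 → d3 would need a leftward move and d3 → f2 an upward move, so no right/down-only route can visit both required cells.
No route satisfies every constraint, so the count is 0.

0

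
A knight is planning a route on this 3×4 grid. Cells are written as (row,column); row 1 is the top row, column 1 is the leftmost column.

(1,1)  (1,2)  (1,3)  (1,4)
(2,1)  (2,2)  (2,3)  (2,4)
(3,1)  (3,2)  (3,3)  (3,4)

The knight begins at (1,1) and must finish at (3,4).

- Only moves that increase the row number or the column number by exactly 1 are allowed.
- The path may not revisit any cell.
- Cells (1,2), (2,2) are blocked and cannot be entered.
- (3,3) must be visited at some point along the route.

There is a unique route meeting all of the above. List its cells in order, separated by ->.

(1,1) -> (2,1) -> (3,1) -> (3,2) -> (3,3) -> (3,4)

Moves only go right or down, so the column and row indices never decrease.
Route from (1,1): 2× down (reaching (3,1)), 3× right (reaching (3,4)) — 5 moves in all.
Check: all required cells visited.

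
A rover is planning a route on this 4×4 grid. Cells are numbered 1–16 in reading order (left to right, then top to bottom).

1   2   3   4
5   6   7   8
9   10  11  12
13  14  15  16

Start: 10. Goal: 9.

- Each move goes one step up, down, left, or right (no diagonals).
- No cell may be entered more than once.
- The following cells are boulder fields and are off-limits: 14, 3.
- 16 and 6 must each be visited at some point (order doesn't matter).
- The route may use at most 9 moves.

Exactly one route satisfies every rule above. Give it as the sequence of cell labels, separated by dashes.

10 - 11 - 15 - 16 - 12 - 8 - 7 - 6 - 5 - 9

The budget equals the shortest possible length, so every move has to be on a shortest route through the required cells.
Route from 10: right to 11, down to 15, right to 16, 2× up (reaching 8), 3× left (reaching 5), down to 9 — 9 moves in all.
Check: all required cells visited; 9 ≤ 9 moves.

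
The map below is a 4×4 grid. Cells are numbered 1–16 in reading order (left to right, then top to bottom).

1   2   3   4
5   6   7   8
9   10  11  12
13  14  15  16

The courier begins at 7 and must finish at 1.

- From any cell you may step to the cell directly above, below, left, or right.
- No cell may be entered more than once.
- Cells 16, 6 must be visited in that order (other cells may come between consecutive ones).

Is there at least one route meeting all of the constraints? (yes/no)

yes

One route that works: 7 → 11 → 12 → 16 → 15 → 14 → 10 → 6 → 2 → 1.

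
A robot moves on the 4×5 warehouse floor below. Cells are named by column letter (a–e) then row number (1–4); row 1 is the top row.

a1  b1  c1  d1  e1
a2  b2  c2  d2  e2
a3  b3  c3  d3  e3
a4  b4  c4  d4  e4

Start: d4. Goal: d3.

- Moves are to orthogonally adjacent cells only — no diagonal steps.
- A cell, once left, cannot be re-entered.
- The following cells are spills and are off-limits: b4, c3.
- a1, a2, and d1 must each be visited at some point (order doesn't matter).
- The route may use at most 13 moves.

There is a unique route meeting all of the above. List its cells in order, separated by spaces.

Any route must reach a1, a2, and d1 and still end at d3 within 13 moves, so the order of the required stops is forced.
Route from d4: right 1 to e4, up 3 to e1, left 4 to a1, down 1 to a2, right 3 to d2, down 1 to d3 — 13 moves in all.
Check: all required cells visited; 13 ≤ 13 moves.

d4 e4 e3 e2 e1 d1 c1 b1 a1 a2 b2 c2 d2 d3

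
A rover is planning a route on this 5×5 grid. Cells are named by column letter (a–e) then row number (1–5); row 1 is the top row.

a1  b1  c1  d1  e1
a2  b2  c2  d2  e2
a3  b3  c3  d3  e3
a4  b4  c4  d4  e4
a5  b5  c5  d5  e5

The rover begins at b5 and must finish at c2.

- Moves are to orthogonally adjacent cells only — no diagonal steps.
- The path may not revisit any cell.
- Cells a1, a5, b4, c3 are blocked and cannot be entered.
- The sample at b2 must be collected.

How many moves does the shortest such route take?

10

Any route passes through b2 somewhere between b5 and c2. Summing Manhattan distances along the two legs (b5 → b2 → c2) gives a lower bound of 3 + 1 = 4 moves.
That bound ignores the blocked cells. Measuring each leg by the fewest moves that actually steer around them (b5→b2: 7; b2→c2: 1) raises the lower bound to 8.
The shortest route satisfying every rule uses 10 moves: b5 → c5 → c4 → d4 → d3 → d2 → d1 → c1 → b1 → b2 → c2.
The bound of 8 isn't tight here; checking systematically, no route of length 8 through 9 satisfies every constraint, so 10 is the minimum.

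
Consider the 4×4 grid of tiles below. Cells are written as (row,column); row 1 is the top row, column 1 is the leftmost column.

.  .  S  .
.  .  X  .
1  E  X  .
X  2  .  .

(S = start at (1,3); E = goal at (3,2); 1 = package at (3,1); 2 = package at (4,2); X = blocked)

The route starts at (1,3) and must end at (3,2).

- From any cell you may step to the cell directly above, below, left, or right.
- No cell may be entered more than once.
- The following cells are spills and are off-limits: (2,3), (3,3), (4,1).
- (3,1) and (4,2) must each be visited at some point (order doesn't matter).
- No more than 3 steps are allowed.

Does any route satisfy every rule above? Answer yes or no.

Even ignoring the no-revisit rule, getting from (1,3) to (3,2), taking the cheapest ordering (1,3) → (3,1) → (4,2) → (3,2) needs at least 4 + 2 + 1 = 7 moves (Manhattan distance per leg), which exceeds the 3-move limit.

no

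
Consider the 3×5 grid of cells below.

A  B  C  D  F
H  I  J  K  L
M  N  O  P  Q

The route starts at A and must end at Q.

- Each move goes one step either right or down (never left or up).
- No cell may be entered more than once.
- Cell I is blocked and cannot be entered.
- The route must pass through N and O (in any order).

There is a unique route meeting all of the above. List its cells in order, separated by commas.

Moves only go right or down, so the column and row indices never decrease.
Route from A: down 2 to M, right 4 to Q — 6 moves in all.
Check: all required cells visited.

A, H, M, N, O, P, Q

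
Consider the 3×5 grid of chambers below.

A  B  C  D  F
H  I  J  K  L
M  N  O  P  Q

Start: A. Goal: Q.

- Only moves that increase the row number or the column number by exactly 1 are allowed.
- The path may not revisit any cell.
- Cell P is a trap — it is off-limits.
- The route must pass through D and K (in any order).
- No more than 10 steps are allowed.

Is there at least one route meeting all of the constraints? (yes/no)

One route that works: A → B → C → D → K → L → Q.

yes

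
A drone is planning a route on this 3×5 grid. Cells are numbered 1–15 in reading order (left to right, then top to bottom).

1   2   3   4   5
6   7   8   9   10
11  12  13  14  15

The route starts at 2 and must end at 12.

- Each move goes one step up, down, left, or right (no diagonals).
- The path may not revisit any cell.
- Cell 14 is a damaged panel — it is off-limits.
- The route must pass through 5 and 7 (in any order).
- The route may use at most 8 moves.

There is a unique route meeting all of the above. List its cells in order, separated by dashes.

Any route must reach 5 and 7 and still end at 12 within 8 moves, so the order of the required stops is forced.
Route from 2: 3× right (reaching 5), down to 10, 3× left (reaching 7), down to 12 — 8 moves in all.
Check: all required cells visited; 8 ≤ 8 moves.

2 - 3 - 4 - 5 - 10 - 9 - 8 - 7 - 12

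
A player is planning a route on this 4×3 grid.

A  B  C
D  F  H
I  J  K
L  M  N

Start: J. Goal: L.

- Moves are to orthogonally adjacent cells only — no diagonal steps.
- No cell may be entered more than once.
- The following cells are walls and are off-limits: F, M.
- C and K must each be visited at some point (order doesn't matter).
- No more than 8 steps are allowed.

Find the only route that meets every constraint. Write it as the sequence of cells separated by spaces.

The 8-move cap with required stops at C, K leaves no slack for detours.
Route from J: right 1 to K, up 2 to C, left 2 to A, down 3 to L — 8 moves in all.
Check: all required cells visited; 8 ≤ 8 moves.

J K H C B A D I L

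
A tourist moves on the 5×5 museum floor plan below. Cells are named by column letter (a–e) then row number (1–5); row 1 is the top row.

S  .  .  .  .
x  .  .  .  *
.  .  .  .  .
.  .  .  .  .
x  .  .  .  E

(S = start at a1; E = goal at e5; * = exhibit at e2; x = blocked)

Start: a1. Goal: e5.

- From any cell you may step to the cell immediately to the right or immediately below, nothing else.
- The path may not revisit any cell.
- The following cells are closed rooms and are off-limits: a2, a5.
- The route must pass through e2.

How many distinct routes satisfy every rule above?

A right/down-only route from a1 to e5 makes exactly 4 down-moves and 4 right-moves in some order.
With no other constraints that would be C(8,4) = 70 routes.
Split at e2 and multiply the segment counts (each segment already excludes blocked cells): a1→e2: 4; e2→e5: 1; product = 4.
That gives 4 routes.

4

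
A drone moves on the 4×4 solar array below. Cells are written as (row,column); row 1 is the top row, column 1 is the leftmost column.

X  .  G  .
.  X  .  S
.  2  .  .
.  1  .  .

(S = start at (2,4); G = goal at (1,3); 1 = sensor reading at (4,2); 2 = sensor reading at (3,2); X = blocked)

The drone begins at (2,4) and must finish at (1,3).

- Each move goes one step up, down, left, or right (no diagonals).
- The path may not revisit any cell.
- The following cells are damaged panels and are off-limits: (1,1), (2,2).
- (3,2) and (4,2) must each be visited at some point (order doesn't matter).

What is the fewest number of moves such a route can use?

Any route passes through (3,2) and (4,2) in some order between (2,4) and (1,3). Summing Manhattan distances along each leg and taking the cheapest ordering ((2,4) → (4,2) → (3,2) → (1,3)) gives a lower bound of 4 + 1 + 3 = 8 moves.
A route of 8 moves achieves this: (2,4) → (3,4) → (4,4) → (4,3) → (4,2) → (3,2) → (3,3) → (2,3) → (1,3).
Since 8 matches the lower bound, it is optimal.

8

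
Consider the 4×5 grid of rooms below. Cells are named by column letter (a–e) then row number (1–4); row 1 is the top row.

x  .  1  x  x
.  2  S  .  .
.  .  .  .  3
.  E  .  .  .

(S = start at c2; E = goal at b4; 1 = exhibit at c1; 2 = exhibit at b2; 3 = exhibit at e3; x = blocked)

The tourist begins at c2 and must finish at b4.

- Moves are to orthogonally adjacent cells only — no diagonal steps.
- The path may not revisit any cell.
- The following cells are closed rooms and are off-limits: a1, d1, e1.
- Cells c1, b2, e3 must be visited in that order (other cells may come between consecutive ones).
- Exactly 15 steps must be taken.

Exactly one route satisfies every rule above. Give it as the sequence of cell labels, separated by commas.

c2, c1, b1, b2, a2, a3, b3, c3, d3, d2, e2, e3, e4, d4, c4, b4

The waypoints must appear in the order c1, b2, e3, with no cell reused.
Route from c2: up 1 to c1, left 1 to b1, down 1 to b2, left 1 to a2, down 1 to a3, right 3 to d3, up 1 to d2, right 1 to e2, down 2 to e4, left 3 to b4 — 15 moves in all.
Check: order respected (1 at step 1, 2 at step 3, 3 at step 11); 15 moves as required.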